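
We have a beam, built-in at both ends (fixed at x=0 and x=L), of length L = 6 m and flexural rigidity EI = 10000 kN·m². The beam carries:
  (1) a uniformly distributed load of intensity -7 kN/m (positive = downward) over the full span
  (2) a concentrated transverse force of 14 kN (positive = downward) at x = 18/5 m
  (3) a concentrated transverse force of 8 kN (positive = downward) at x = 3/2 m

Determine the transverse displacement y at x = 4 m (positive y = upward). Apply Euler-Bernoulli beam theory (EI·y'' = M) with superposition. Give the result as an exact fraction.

y(4) = 2803/7500000 m

Load 1 — uniform load w=-7 kN/m over full span:
  y_1 = -wx²(L-x)²/(24EI) = -(-7)·4²·(6-4)²/(24·10000) = 7/3750 m
Load 2 — point force P=14 kN at a=18/5 m (b=L-a=12/5):
  y_2 = -Pa²(L-x)²(3bL-(3b+a)(L-x))/(6L³EI)  [x>a] = -14·(18/5)²·(6-4)²·(3·(12/5)·6-(3·(12/5)+(18/5))·(6-4))/(6·6³·10000) = -189/156250 m
Load 3 — point force P=8 kN at a=3/2 m (b=L-a=9/2):
  y_3 = -Pa²(L-x)²(3bL-(3b+a)(L-x))/(6L³EI)  [x>a] = -8·(3/2)²·(6-4)²·(3·(9/2)·6-(3·(9/2)+(3/2))·(6-4))/(6·6³·10000) = -17/60000 m
Superposition: y = Σ y_i = 2803/7500000 m ≈ 0.000374 m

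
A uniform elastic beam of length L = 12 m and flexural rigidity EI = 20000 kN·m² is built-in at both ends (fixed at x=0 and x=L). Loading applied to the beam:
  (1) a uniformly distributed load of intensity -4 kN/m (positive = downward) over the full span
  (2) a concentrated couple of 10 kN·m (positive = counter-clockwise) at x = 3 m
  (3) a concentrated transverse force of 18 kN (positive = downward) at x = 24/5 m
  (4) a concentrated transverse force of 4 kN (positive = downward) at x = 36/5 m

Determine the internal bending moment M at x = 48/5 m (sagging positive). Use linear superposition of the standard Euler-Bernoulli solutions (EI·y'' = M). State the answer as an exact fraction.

M(48/5) = -17129/5000 kN·m

Load 1 — uniform load w=-4 kN/m over full span:
  M_1 = wLx/2 - wL²/12 - wx²/2 = (-4)·12·(48/5)/2 - (-4)·12²/12 - (-4)·(48/5)²/2 = 48/25 kN·m
Load 2 — applied couple M₀=10 kN·m at a=3 m (b=L-a=9):
  M_2 = R_Ax - M_A - M₀  [x>a] with R_A=15/16, M_A=-15/8 = (15/16)·(48/5) - (-15/8) - 10 = 7/8 kN·m
Load 3 — point force P=18 kN at a=24/5 m (b=L-a=36/5):
  M_3 = Pa²(a+3b)(L-x)/L³ - Pa²b/L²  [x>a] = 18·(24/5)²·((24/5)+3·(36/5))·(12-(48/5))/12³ - 18·(24/5)²·(36/5)/12² = -3456/625 kN·m
Load 4 — point force P=4 kN at a=36/5 m (b=L-a=24/5):
  M_4 = Pa²(a+3b)(L-x)/L³ - Pa²b/L²  [x>a] = 4·(36/5)²·((36/5)+3·(24/5))·(12-(48/5))/12³ - 4·(36/5)²·(24/5)/12² = -432/625 kN·m
Superposition: M = Σ M_i = -17129/5000 kN·m ≈ -3.425800 kN·m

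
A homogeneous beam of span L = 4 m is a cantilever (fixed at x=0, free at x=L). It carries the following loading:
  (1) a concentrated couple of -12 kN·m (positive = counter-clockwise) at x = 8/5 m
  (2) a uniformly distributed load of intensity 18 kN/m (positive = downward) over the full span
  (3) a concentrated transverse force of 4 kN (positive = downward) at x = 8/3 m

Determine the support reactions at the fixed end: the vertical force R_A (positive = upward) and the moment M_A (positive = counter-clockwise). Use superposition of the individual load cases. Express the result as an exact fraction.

R_A = 76 kN, M_A = 500/3 kN·m

Load 1 — applied couple M₀=-12 kN·m at a=8/5 m (b=L-a=12/5):
  R_A = 0 kN
  M_A = -M₀ = -(-12) = 12 kN·m
Load 2 — uniform load w=18 kN/m over full span:
  R_A = wL = 18·4 = 72 kN
  M_A = wL²/2 = 18·4²/2 = 144 kN·m
Load 3 — point force P=4 kN at a=8/3 m (b=L-a=4/3):
  R_A = P = 4 kN
  M_A = Pa = 4·(8/3) = 32/3 kN·m
Superposition: R_A = 76 kN, M_A = 500/3 kN·m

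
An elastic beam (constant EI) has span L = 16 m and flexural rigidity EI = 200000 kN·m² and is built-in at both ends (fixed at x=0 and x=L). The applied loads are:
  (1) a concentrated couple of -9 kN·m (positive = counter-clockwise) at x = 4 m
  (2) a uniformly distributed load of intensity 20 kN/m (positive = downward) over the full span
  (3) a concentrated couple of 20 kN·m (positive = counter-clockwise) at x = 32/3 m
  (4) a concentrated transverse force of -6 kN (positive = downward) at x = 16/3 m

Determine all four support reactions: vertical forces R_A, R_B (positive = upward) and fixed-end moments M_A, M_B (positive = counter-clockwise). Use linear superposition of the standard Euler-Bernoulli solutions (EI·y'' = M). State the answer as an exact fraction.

Load 1 — applied couple M₀=-9 kN·m at a=4 m (b=L-a=12):
  R_A = 6M₀ab/L³ = 6·(-9)·4·12/16³ = -81/128 kN
  M_A = M₀b(2a-b)/L² = (-9)·12·(2·4-12)/16² = 27/16 kN·m
  R_B = -6M₀ab/L³ = -6·(-9)·4·12/16³ = 81/128 kN
  M_B = M₀a(2b-a)/L² = (-9)·4·(2·12-4)/16² = -45/16 kN·m
Load 2 — uniform load w=20 kN/m over full span:
  R_A = wL/2 = 20·16/2 = 160 kN
  M_A = wL²/12 = 20·16²/12 = 1280/3 kN·m
  R_B = wL/2 = 20·16/2 = 160 kN
  M_B = -wL²/12 = -20·16²/12 = -1280/3 kN·m
Load 3 — applied couple M₀=20 kN·m at a=32/3 m (b=L-a=16/3):
  R_A = 6M₀ab/L³ = 6·20·(32/3)·(16/3)/16³ = 5/3 kN
  M_A = M₀b(2a-b)/L² = 20·(16/3)·(2·(32/3)-(16/3))/16² = 20/3 kN·m
  R_B = -6M₀ab/L³ = -6·20·(32/3)·(16/3)/16³ = -5/3 kN
  M_B = M₀a(2b-a)/L² = 20·(32/3)·(2·(16/3)-(32/3))/16² = 0 kN·m
Load 4 — point force P=-6 kN at a=16/3 m (b=L-a=32/3):
  R_A = Pb²(3a+b)/L³ = (-6)·(32/3)²·(3·(16/3)+(32/3))/16³ = -40/9 kN
  M_A = Pab²/L² = (-6)·(16/3)·(32/3)²/16² = -128/9 kN·m
  R_B = Pa²(a+3b)/L³ = (-6)·(16/3)²·((16/3)+3·(32/3))/16³ = -14/9 kN
  M_B = -Pa²b/L² = -(-6)·(16/3)²·(32/3)/16² = 64/9 kN·m
Superposition: R_A = 180391/1152 kN, M_A = 60595/144 kN·m, R_B = 181337/1152 kN, M_B = -60821/144 kN·m

R_A = 180391/1152 kN, M_A = 60595/144 kN·m, R_B = 181337/1152 kN, M_B = -60821/144 kN·m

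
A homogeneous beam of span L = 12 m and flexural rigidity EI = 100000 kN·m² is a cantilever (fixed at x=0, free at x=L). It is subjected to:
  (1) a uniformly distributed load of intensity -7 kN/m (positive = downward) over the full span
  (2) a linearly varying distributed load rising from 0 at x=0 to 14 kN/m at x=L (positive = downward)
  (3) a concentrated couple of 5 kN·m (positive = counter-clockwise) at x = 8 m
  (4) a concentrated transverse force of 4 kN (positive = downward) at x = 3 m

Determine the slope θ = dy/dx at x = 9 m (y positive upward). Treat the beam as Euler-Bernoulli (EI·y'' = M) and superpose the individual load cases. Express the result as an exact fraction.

θ(9) = -3067/320000 rad

Load 1 — uniform load w=-7 kN/m over full span:
  θ_1 = -wx(x²-3Lx+3L²)/(6EI) = -(-7)·9·(9²-3·12·9+3·12²)/(6·100000) = 3969/200000 rad
Load 2 — triangular load w₀=14 kN/m (0→w₀ over full span):
  θ_2 = (w₀Lx²/4-w₀L²x/3-w₀x⁴/(24L))/EI = (14·12·9²/4-14·12²·9/3-14·9⁴/(24·12))/100000 = -47439/1600000 rad
Load 3 — applied couple M₀=5 kN·m at a=8 m (b=L-a=4):
  θ_3 = M₀a/EI  [x>a] = 5·8/100000 = 1/2500 rad
Load 4 — point force P=4 kN at a=3 m (b=L-a=9):
  θ_4 = -Pa²/(2EI)  [x>a] = -4·3²/(2·100000) = -9/50000 rad
Superposition: θ = Σ θ_i = -3067/320000 rad ≈ -0.009584 rad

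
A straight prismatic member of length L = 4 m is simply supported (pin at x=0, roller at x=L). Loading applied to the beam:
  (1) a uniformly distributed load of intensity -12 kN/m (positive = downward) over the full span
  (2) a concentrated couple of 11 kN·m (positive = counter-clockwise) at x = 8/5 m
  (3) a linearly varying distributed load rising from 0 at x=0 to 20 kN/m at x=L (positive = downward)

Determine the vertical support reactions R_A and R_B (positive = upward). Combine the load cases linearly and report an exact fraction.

Load 1 — uniform load w=-12 kN/m over full span:
  R_A = wL/2 = (-12)·4/2 = -24 kN
  R_B = wL/2 = (-12)·4/2 = -24 kN
Load 2 — applied couple M₀=11 kN·m at a=8/5 m (b=L-a=12/5):
  R_A = M₀/L = 11/4 kN
  R_B = -M₀/L = -11/4 kN
Load 3 — triangular load w₀=20 kN/m (0→w₀ over full span):
  R_A = w₀L/6 = 20·4/6 = 40/3 kN
  R_B = w₀L/3 = 20·4/3 = 80/3 kN
Superposition: R_A = -95/12 kN, R_B = -1/12 kN

R_A = -95/12 kN, R_B = -1/12 kN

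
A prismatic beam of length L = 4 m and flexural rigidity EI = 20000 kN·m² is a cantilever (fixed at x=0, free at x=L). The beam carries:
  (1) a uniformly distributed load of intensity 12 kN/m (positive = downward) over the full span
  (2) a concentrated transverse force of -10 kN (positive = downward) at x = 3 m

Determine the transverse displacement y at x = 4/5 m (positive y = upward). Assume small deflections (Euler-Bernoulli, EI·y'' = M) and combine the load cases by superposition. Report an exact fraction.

y(4/5) = -2119/2343750 m

Load 1 — uniform load w=12 kN/m over full span:
  y_1 = -wx²(x²-4Lx+6L²)/(24EI) = -12·(4/5)²·((4/5)²-4·4·(4/5)+6·4²)/(24·20000) = -524/390625 m
Load 2 — point force P=-10 kN at a=3 m (b=L-a=1):
  y_2 = -Px²(3a-x)/(6EI)  [x≤a] = -(-10)·(4/5)²·(3·3-(4/5))/(6·20000) = 41/93750 m
Superposition: y = Σ y_i = -2119/2343750 m ≈ -0.000904 m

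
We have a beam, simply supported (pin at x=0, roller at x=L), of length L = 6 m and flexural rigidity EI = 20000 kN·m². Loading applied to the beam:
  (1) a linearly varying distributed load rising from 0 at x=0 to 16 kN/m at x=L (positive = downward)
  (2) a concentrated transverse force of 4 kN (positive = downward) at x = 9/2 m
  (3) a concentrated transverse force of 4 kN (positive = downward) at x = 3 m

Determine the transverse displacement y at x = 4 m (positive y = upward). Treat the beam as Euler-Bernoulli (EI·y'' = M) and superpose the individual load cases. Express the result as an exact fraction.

y(4) = -533/72000 m

Load 1 — triangular load w₀=16 kN/m (0→w₀ over full span):
  y_1 = -w₀x(7L⁴-10L²x²+3x⁴)/(360LEI) = -16·4·(7·6⁴-10·6²·4²+3·4⁴)/(360·6·20000) = -34/5625 m
Load 2 — point force P=4 kN at a=9/2 m (b=L-a=3/2):
  y_2 = -Pbx(L²-b²-x²)/(6LEI)  [x≤a] = -4·(3/2)·4·(6²-(3/2)²-4²)/(6·6·20000) = -71/120000 m
Load 3 — point force P=4 kN at a=3 m (b=L-a=3):
  y_3 = -Pa(L-x)(2Lx-a²-x²)/(6LEI)  [x>a] = -4·3·(6-4)·(2·6·4-3²-4²)/(6·6·20000) = -23/30000 m
Superposition: y = Σ y_i = -533/72000 m ≈ -0.007403 m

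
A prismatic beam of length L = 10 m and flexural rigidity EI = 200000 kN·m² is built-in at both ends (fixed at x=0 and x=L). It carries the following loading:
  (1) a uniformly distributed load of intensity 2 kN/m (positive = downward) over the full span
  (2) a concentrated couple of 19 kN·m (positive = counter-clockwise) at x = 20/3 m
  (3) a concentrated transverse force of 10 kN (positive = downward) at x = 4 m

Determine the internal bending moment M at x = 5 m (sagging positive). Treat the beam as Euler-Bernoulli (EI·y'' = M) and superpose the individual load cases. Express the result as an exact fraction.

Load 1 — uniform load w=2 kN/m over full span:
  M_1 = wLx/2 - wL²/12 - wx²/2 = 2·10·5/2 - 2·10²/12 - 2·5²/2 = 25/3 kN·m
Load 2 — applied couple M₀=19 kN·m at a=20/3 m (b=L-a=10/3):
  M_2 = R_Ax - M_A  [x≤a] with R_A=38/15, M_A=19/3 = (38/15)·5 - (19/3) = 19/3 kN·m
Load 3 — point force P=10 kN at a=4 m (b=L-a=6):
  M_3 = Pa²(a+3b)(L-x)/L³ - Pa²b/L²  [x>a] = 10·4²·(4+3·6)·(10-5)/10³ - 10·4²·6/10² = 8 kN·m
Superposition: M = Σ M_i = 68/3 kN·m ≈ 22.666667 kN·m

M(5) = 68/3 kN·m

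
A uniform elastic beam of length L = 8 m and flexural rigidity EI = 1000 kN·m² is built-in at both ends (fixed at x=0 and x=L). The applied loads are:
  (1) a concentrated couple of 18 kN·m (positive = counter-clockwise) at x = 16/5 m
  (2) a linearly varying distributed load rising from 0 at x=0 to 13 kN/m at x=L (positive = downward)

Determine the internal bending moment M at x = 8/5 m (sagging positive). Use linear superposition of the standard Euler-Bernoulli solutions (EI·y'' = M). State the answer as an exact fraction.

Load 1 — applied couple M₀=18 kN·m at a=16/5 m (b=L-a=24/5):
  M_1 = R_Ax - M_A  [x≤a] with R_A=81/25, M_A=54/25 = (81/25)·(8/5) - (54/25) = 378/125 kN·m
Load 2 — triangular load w₀=13 kN/m (0→w₀ over full span):
  M_2 = 3w₀Lx/20 - w₀L²/30 - w₀x³/(6L) = 3·13·8·(8/5)/20 - 13·8²/30 - 13·(8/5)³/(6·8) = -1456/375 kN·m
Superposition: M = Σ M_i = -322/375 kN·m ≈ -0.858667 kN·m

M(8/5) = -322/375 kN·m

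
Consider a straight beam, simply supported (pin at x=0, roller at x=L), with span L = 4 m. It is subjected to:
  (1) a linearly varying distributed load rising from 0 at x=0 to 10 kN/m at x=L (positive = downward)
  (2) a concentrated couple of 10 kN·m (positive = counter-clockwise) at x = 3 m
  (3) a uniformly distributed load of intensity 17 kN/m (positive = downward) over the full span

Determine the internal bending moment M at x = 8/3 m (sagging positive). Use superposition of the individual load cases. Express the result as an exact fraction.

M(8/3) = 3788/81 kN·m

Load 1 — triangular load w₀=10 kN/m (0→w₀ over full span):
  M_1 = w₀Lx/6 - w₀x³/(6L) = 10·4·(8/3)/6 - 10·(8/3)³/(6·4) = 800/81 kN·m
Load 2 — applied couple M₀=10 kN·m at a=3 m (b=L-a=1):
  M_2 = M₀x/L  [x≤a] = 10·(8/3)/4 = 20/3 kN·m
Load 3 — uniform load w=17 kN/m over full span:
  M_3 = wx(L-x)/2 = 17·(8/3)·(4-(8/3))/2 = 272/9 kN·m
Superposition: M = Σ M_i = 3788/81 kN·m ≈ 46.765432 kN·m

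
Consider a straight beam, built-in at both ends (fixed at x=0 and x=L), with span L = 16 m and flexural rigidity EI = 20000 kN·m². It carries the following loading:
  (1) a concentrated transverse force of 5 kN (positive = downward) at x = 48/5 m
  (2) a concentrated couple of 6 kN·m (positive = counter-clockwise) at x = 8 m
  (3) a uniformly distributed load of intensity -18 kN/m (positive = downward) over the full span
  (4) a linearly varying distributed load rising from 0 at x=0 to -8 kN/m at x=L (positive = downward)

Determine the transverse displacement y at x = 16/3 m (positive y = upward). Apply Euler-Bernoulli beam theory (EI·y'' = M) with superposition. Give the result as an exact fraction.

y(16/3) = 1628206/11390625 m

Load 1 — point force P=5 kN at a=48/5 m (b=L-a=32/5):
  y_1 = -Pb²x²(3aL-(3a+b)x)/(6L³EI)  [x≤a] = -5·(32/5)²·(16/3)²·(3·(48/5)·16-(3·(48/5)+(32/5))·(16/3))/(6·16³·20000) = -4096/1265625 m
Load 2 — applied couple M₀=6 kN·m at a=8 m (b=L-a=8):
  y_2 = (R_Ax³/6 - M_Ax²/2)/EI  [x≤a] with R_A=9/16, M_A=3/2 = ((9/16)·(16/3)³/6 - (3/2)·(16/3)²/2)/20000 = -2/5625 m
Load 3 — uniform load w=-18 kN/m over full span:
  y_3 = -wx²(L-x)²/(24EI) = -(-18)·(16/3)²·(16-(16/3))²/(24·20000) = 2048/16875 m
Load 4 — triangular load w₀=-8 kN/m (0→w₀ over full span):
  y_4 = -w₀x²(L-x)²(x+2L)/(120LEI) = -(-8)·(16/3)²·(16-(16/3))²·((16/3)+2·16)/(120·16·20000) = 57344/2278125 m
Superposition: y = Σ y_i = 1628206/11390625 m ≈ 0.142943 m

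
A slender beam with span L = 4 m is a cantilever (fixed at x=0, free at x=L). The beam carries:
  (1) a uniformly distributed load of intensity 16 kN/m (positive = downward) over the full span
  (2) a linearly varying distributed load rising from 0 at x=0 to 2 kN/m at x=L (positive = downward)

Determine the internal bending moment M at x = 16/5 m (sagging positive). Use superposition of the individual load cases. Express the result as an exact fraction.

Load 1 — uniform load w=16 kN/m over full span:
  M_1 = -w(L-x)²/2 = -16·(4-(16/5))²/2 = -128/25 kN·m
Load 2 — triangular load w₀=2 kN/m (0→w₀ over full span):
  M_2 = w₀Lx/2 - w₀L²/3 - w₀x³/(6L) = 2·4·(16/5)/2 - 2·4²/3 - 2·(16/5)³/(6·4) = -224/375 kN·m
Superposition: M = Σ M_i = -2144/375 kN·m ≈ -5.717333 kN·m

M(16/5) = -2144/375 kN·m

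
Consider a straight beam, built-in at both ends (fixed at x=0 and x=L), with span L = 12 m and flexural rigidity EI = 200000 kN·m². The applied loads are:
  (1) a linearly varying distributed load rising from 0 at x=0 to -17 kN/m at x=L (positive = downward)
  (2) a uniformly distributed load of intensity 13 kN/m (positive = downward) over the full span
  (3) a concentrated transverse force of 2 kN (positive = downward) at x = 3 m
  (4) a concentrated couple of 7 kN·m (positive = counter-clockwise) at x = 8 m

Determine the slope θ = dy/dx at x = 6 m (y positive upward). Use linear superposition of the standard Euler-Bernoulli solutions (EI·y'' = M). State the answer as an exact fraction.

θ(6) = 657/8000000 rad

Load 1 — triangular load w₀=-17 kN/m (0→w₀ over full span):
  θ_1 = -w₀(2x(L-x)(L-2x)(x+2L)+x²(L-x)²)/(120LEI) = -(-17)·(2·6·(12-6)·(12-2·6)·(6+2·12)+6²·(12-6)²)/(120·12·200000) = 153/2000000 rad
Load 2 — uniform load w=13 kN/m over full span:
  θ_2 = -wx(L-x)(L-2x)/(12EI) = -13·6·(12-6)·(12-2·6)/(12·200000) = 0 rad
Load 3 — point force P=2 kN at a=3 m (b=L-a=9):
  θ_3 = Pa²(L-x)(2bL-(3b+a)(L-x))/(2L³EI)  [x>a] = 2·3²·(12-6)·(2·9·12-(3·9+3)·(12-6))/(2·12³·200000) = 9/1600000 rad
Load 4 — applied couple M₀=7 kN·m at a=8 m (b=L-a=4):
  θ_4 = (R_Ax²/2 - M_Ax)/EI  [x≤a] with R_A=7/9, M_A=7/3 = ((7/9)·6²/2 - (7/3)·6)/200000 = 0 rad
Superposition: θ = Σ θ_i = 657/8000000 rad ≈ 0.000082 rad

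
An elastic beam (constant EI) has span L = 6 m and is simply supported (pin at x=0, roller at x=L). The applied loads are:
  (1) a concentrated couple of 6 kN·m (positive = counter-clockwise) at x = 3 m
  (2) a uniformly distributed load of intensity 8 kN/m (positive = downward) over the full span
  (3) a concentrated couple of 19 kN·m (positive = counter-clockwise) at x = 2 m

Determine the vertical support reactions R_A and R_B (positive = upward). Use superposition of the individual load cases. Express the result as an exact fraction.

R_A = 169/6 kN, R_B = 119/6 kN

Load 1 — applied couple M₀=6 kN·m at a=3 m (b=L-a=3):
  R_A = M₀/L = 6/6 = 1 kN
  R_B = -M₀/L = -6/6 = -1 kN
Load 2 — uniform load w=8 kN/m over full span:
  R_A = wL/2 = 8·6/2 = 24 kN
  R_B = wL/2 = 8·6/2 = 24 kN
Load 3 — applied couple M₀=19 kN·m at a=2 m (b=L-a=4):
  R_A = M₀/L = 19/6 kN
  R_B = -M₀/L = -19/6 kN
Superposition: R_A = 169/6 kN, R_B = 119/6 kN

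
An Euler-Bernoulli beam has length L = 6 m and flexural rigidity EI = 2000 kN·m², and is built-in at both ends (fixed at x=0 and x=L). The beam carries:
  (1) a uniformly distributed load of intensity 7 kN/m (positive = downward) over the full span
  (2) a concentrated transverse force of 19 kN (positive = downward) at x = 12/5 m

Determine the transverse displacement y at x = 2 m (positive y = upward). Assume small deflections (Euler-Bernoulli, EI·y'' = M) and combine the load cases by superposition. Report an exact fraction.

y(2) = -3289/187500 m

Load 1 — uniform load w=7 kN/m over full span:
  y_1 = -wx²(L-x)²/(24EI) = -7·2²·(6-2)²/(24·2000) = -7/750 m
Load 2 — point force P=19 kN at a=12/5 m (b=L-a=18/5):
  y_2 = -Pb²x²(3aL-(3a+b)x)/(6L³EI)  [x≤a] = -19·(18/5)²·2²·(3·(12/5)·6-(3·(12/5)+(18/5))·2)/(6·6³·2000) = -513/62500 m
Superposition: y = Σ y_i = -3289/187500 m ≈ -0.017541 m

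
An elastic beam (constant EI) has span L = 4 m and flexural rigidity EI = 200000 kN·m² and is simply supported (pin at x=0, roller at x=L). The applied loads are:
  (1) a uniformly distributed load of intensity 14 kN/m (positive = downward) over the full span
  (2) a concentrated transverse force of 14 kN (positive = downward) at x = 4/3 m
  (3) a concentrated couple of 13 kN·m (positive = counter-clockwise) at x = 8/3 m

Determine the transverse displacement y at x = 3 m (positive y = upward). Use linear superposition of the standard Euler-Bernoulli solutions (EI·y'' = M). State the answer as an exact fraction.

Load 1 — uniform load w=14 kN/m over full span:
  y_1 = -wx(L³-2Lx²+x³)/(24EI) = -14·3·(4³-2·4·3²+3³)/(24·200000) = -133/800000 m
Load 2 — point force P=14 kN at a=4/3 m (b=L-a=8/3):
  y_2 = -Pa(L-x)(2Lx-a²-x²)/(6LEI)  [x>a] = -14·(4/3)·(4-3)·(2·4·3-(4/3)²-3²)/(6·4·200000) = -833/16200000 m
Load 3 — applied couple M₀=13 kN·m at a=8/3 m (b=L-a=4/3):
  y_3 = (M₀x³/(6L)-M₀(x-a)²/2+C₁x)/EI  [x>a] with C₁=M₀(3b²-L²)/(6L)=-52/9 = (13·3³/(6·4)-13·(3-(8/3))²/2+(-52/9)·3)/200000 = -247/14400000 m
Superposition: y = Σ y_i = -30433/129600000 m ≈ -0.000235 m

y(3) = -30433/129600000 m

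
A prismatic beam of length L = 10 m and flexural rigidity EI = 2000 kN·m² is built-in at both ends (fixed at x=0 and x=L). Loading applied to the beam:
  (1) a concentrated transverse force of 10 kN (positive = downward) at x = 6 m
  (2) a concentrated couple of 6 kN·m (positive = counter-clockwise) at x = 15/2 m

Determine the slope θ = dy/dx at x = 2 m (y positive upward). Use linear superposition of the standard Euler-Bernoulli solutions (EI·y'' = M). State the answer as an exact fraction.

Load 1 — point force P=10 kN at a=6 m (b=L-a=4):
  θ_1 = -Pb²x(2aL-(3a+b)x)/(2L³EI)  [x≤a] = -10·4²·2·(2·6·10-(3·6+4)·2)/(2·10³·2000) = -19/3125 rad
Load 2 — applied couple M₀=6 kN·m at a=15/2 m (b=L-a=5/2):
  θ_2 = (R_Ax²/2 - M_Ax)/EI  [x≤a] with R_A=27/40, M_A=15/8 = ((27/40)·2²/2 - (15/8)·2)/2000 = -3/2500 rad
Superposition: θ = Σ θ_i = -91/12500 rad ≈ -0.007280 rad

θ(2) = -91/12500 rad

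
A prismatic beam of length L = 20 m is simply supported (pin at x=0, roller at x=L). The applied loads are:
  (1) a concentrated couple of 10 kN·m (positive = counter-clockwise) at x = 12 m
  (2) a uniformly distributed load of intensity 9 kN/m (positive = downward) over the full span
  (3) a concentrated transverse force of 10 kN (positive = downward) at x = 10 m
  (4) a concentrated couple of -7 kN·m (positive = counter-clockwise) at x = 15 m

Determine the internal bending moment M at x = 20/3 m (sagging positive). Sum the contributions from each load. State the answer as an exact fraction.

M(20/3) = 1303/3 kN·m

Load 1 — applied couple M₀=10 kN·m at a=12 m (b=L-a=8):
  M_1 = M₀x/L  [x≤a] = 10·(20/3)/20 = 10/3 kN·m
Load 2 — uniform load w=9 kN/m over full span:
  M_2 = wx(L-x)/2 = 9·(20/3)·(20-(20/3))/2 = 400 kN·m
Load 3 — point force P=10 kN at a=10 m (b=L-a=10):
  M_3 = Pbx/L  [x≤a] = 10·10·(20/3)/20 = 100/3 kN·m
Load 4 — applied couple M₀=-7 kN·m at a=15 m (b=L-a=5):
  M_4 = M₀x/L  [x≤a] = (-7)·(20/3)/20 = -7/3 kN·m
Superposition: M = Σ M_i = 1303/3 kN·m ≈ 434.333333 kN·m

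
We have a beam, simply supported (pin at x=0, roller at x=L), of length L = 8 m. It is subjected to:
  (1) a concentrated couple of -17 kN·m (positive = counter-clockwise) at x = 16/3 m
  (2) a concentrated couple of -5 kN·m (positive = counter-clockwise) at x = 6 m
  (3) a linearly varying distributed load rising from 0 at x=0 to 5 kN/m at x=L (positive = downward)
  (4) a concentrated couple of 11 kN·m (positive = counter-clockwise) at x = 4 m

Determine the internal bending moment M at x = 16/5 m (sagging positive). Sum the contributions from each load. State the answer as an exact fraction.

M(16/5) = 338/25 kN·m

Load 1 — applied couple M₀=-17 kN·m at a=16/3 m (b=L-a=8/3):
  M_1 = M₀x/L  [x≤a] = (-17)·(16/5)/8 = -34/5 kN·m
Load 2 — applied couple M₀=-5 kN·m at a=6 m (b=L-a=2):
  M_2 = M₀x/L  [x≤a] = (-5)·(16/5)/8 = -2 kN·m
Load 3 — triangular load w₀=5 kN/m (0→w₀ over full span):
  M_3 = w₀Lx/6 - w₀x³/(6L) = 5·8·(16/5)/6 - 5·(16/5)³/(6·8) = 448/25 kN·m
Load 4 — applied couple M₀=11 kN·m at a=4 m (b=L-a=4):
  M_4 = M₀x/L  [x≤a] = 11·(16/5)/8 = 22/5 kN·m
Superposition: M = Σ M_i = 338/25 kN·m ≈ 13.520000 kN·m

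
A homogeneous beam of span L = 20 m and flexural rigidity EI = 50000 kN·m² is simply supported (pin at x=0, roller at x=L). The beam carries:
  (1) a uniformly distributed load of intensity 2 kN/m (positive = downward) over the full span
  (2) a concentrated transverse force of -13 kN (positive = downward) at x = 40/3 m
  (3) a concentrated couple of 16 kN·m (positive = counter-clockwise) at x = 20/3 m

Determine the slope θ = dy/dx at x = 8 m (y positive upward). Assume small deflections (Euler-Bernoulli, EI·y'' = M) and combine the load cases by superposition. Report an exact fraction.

Load 1 — uniform load w=2 kN/m over full span:
  θ_1 = -w(L³-6Lx²+4x³)/(24EI) = -2·(20³-6·20·8²+4·8³)/(24·50000) = -37/9375 rad
Load 2 — point force P=-13 kN at a=40/3 m (b=L-a=20/3):
  θ_2 = -Pb(L²-b²-3x²)/(6LEI)  [x≤a] = -(-13)·(20/3)·(20²-(20/3)²-3·8²)/(6·20·50000) = 598/253125 rad
Load 3 — applied couple M₀=16 kN·m at a=20/3 m (b=L-a=40/3):
  θ_3 = (M₀x²/(2L)-M₀(x-a)+C₁)/EI  [x>a] with C₁=M₀(3b²-L²)/(6L)=160/9 = (16·8²/(2·20)-16·(8-(20/3))+(160/9))/50000 = 62/140625 rad
Superposition: θ = Σ θ_i = -1447/1265625 rad ≈ -0.001143 rad

θ(8) = -1447/1265625 rad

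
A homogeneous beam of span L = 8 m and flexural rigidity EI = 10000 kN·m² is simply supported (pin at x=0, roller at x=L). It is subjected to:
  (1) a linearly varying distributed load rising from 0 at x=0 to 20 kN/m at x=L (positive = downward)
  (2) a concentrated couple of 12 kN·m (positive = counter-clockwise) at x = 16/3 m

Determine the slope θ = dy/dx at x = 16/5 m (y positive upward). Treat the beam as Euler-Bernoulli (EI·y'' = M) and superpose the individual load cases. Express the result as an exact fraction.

Load 1 — triangular load w₀=20 kN/m (0→w₀ over full span):
  θ_1 = -w₀(7L⁴-30L²x²+15x⁴)/(360LEI) = -20·(7·8⁴-30·8²·(16/5)²+15·(16/5)⁴)/(360·8·10000) = -5168/703125 rad
Load 2 — applied couple M₀=12 kN·m at a=16/3 m (b=L-a=8/3):
  θ_2 = (M₀x²/(2L)+C₁)/EI  [x≤a] with C₁=M₀(3b²-L²)/(6L)=-32/3 = (12·(16/5)²/(2·8)+(-32/3))/10000 = -14/46875 rad
Superposition: θ = Σ θ_i = -5378/703125 rad ≈ -0.007649 rad

θ(16/5) = -5378/703125 rad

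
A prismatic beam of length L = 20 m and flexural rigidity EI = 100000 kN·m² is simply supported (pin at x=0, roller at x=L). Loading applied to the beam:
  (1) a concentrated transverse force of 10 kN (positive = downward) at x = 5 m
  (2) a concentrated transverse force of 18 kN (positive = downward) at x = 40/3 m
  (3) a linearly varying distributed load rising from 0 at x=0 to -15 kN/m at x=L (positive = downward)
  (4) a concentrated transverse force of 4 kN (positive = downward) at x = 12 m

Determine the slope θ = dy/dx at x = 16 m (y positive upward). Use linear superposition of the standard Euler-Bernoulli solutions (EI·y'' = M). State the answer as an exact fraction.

θ(16) = -261139/18000000 rad

Load 1 — point force P=10 kN at a=5 m (b=L-a=15):
  θ_1 = -Pa(2L²-6Lx+3x²+a²)/(6LEI)  [x>a] = -10·5·(2·20²-6·20·16+3·16²+5²)/(6·20·100000) = 109/80000 rad
Load 2 — point force P=18 kN at a=40/3 m (b=L-a=20/3):
  θ_2 = -Pa(2L²-6Lx+3x²+a²)/(6LEI)  [x>a] = -18·(40/3)·(2·20²-6·20·16+3·16²+(40/3)²)/(6·20·100000) = 98/28125 rad
Load 3 — triangular load w₀=-15 kN/m (0→w₀ over full span):
  θ_3 = -w₀(7L⁴-30L²x²+15x⁴)/(360LEI) = -(-15)·(7·20⁴-30·20²·16²+15·16⁴)/(360·20·100000) = -757/37500 rad
Load 4 — point force P=4 kN at a=12 m (b=L-a=8):
  θ_4 = -Pa(2L²-6Lx+3x²+a²)/(6LEI)  [x>a] = -4·12·(2·20²-6·20·16+3·16²+12²)/(6·20·100000) = 13/15625 rad
Superposition: θ = Σ θ_i = -261139/18000000 rad ≈ -0.014508 rad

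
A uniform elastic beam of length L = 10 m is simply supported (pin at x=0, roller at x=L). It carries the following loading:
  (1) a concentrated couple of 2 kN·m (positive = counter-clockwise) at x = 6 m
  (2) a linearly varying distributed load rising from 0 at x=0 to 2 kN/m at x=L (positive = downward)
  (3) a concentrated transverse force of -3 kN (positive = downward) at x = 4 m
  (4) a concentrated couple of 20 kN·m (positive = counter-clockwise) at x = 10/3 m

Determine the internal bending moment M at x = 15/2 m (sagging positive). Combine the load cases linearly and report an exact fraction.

Load 1 — applied couple M₀=2 kN·m at a=6 m (b=L-a=4):
  M_1 = M₀x/L - M₀  [x>a] = 2·(15/2)/10 - 2 = -1/2 kN·m
Load 2 — triangular load w₀=2 kN/m (0→w₀ over full span):
  M_2 = w₀Lx/6 - w₀x³/(6L) = 2·10·(15/2)/6 - 2·(15/2)³/(6·10) = 175/16 kN·m
Load 3 — point force P=-3 kN at a=4 m (b=L-a=6):
  M_3 = Pa(L-x)/L  [x>a] = (-3)·4·(10-(15/2))/10 = -3 kN·m
Load 4 — applied couple M₀=20 kN·m at a=10/3 m (b=L-a=20/3):
  M_4 = M₀x/L - M₀  [x>a] = 20·(15/2)/10 - 20 = -5 kN·m
Superposition: M = Σ M_i = 39/16 kN·m ≈ 2.437500 kN·m

M(15/2) = 39/16 kN·m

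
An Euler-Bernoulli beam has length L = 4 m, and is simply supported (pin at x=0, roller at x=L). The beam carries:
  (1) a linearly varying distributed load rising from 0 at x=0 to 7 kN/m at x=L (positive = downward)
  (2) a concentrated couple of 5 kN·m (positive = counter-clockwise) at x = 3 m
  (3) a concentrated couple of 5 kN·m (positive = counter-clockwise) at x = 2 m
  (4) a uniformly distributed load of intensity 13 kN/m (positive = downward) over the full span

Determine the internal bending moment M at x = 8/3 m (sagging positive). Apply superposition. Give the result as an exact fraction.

M(8/3) = 2567/81 kN·m

Load 1 — triangular load w₀=7 kN/m (0→w₀ over full span):
  M_1 = w₀Lx/6 - w₀x³/(6L) = 7·4·(8/3)/6 - 7·(8/3)³/(6·4) = 560/81 kN·m
Load 2 — applied couple M₀=5 kN·m at a=3 m (b=L-a=1):
  M_2 = M₀x/L  [x≤a] = 5·(8/3)/4 = 10/3 kN·m
Load 3 — applied couple M₀=5 kN·m at a=2 m (b=L-a=2):
  M_3 = M₀x/L - M₀  [x>a] = 5·(8/3)/4 - 5 = -5/3 kN·m
Load 4 — uniform load w=13 kN/m over full span:
  M_4 = wx(L-x)/2 = 13·(8/3)·(4-(8/3))/2 = 208/9 kN·m
Superposition: M = Σ M_i = 2567/81 kN·m ≈ 31.691358 kN·m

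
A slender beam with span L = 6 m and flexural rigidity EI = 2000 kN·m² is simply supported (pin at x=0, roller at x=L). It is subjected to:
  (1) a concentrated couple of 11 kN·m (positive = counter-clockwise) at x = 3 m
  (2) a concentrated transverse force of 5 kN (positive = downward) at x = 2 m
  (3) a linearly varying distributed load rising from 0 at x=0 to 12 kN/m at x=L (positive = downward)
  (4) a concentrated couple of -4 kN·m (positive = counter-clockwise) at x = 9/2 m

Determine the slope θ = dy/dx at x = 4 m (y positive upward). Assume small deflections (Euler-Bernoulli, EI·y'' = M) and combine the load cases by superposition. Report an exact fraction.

θ(4) = 2579/180000 rad

Load 1 — applied couple M₀=11 kN·m at a=3 m (b=L-a=3):
  θ_1 = (M₀x²/(2L)-M₀(x-a)+C₁)/EI  [x>a] with C₁=M₀(3b²-L²)/(6L)=-11/4 = (11·4²/(2·6)-11·(4-3)+(-11/4))/2000 = 11/24000 rad
Load 2 — point force P=5 kN at a=2 m (b=L-a=4):
  θ_2 = -Pa(2L²-6Lx+3x²+a²)/(6LEI)  [x>a] = -5·2·(2·6²-6·6·4+3·4²+2²)/(6·6·2000) = 1/360 rad
Load 3 — triangular load w₀=12 kN/m (0→w₀ over full span):
  θ_3 = -w₀(7L⁴-30L²x²+15x⁴)/(360LEI) = -12·(7·6⁴-30·6²·4²+15·4⁴)/(360·6·2000) = 91/7500 rad
Load 4 — applied couple M₀=-4 kN·m at a=9/2 m (b=L-a=3/2):
  θ_4 = (M₀x²/(2L)+C₁)/EI  [x≤a] with C₁=M₀(3b²-L²)/(6L)=13/4 = ((-4)·4²/(2·6)+(13/4))/2000 = -1/960 rad
Superposition: θ = Σ θ_i = 2579/180000 rad ≈ 0.014328 rad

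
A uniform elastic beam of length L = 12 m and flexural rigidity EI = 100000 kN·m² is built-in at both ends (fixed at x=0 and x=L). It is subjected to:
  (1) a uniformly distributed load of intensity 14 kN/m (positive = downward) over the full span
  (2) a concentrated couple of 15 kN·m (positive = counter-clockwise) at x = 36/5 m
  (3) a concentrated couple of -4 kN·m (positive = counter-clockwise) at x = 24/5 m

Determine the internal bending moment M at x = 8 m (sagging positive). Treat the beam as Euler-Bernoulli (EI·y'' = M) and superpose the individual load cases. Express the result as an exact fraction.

Load 1 — uniform load w=14 kN/m over full span:
  M_1 = wLx/2 - wL²/12 - wx²/2 = 14·12·8/2 - 14·12²/12 - 14·8²/2 = 56 kN·m
Load 2 — applied couple M₀=15 kN·m at a=36/5 m (b=L-a=24/5):
  M_2 = R_Ax - M_A - M₀  [x>a] with R_A=9/5, M_A=24/5 = (9/5)·8 - (24/5) - 15 = -27/5 kN·m
Load 3 — applied couple M₀=-4 kN·m at a=24/5 m (b=L-a=36/5):
  M_3 = R_Ax - M_A - M₀  [x>a] with R_A=-12/25, M_A=-12/25 = (-12/25)·8 - (-12/25) - (-4) = 16/25 kN·m
Superposition: M = Σ M_i = 1281/25 kN·m ≈ 51.240000 kN·m

M(8) = 1281/25 kN·m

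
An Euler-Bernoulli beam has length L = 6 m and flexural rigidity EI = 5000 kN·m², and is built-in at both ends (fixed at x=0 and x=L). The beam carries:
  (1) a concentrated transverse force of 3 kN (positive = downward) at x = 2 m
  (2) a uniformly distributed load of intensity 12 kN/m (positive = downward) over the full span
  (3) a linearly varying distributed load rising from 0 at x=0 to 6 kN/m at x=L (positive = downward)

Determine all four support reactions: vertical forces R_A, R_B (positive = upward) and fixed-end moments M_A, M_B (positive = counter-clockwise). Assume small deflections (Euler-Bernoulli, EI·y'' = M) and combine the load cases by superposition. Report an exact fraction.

Load 1 — point force P=3 kN at a=2 m (b=L-a=4):
  R_A = Pb²(3a+b)/L³ = 3·4²·(3·2+4)/6³ = 20/9 kN
  M_A = Pab²/L² = 3·2·4²/6² = 8/3 kN·m
  R_B = Pa²(a+3b)/L³ = 3·2²·(2+3·4)/6³ = 7/9 kN
  M_B = -Pa²b/L² = -3·2²·4/6² = -4/3 kN·m
Load 2 — uniform load w=12 kN/m over full span:
  R_A = wL/2 = 12·6/2 = 36 kN
  M_A = wL²/12 = 12·6²/12 = 36 kN·m
  R_B = wL/2 = 12·6/2 = 36 kN
  M_B = -wL²/12 = -12·6²/12 = -36 kN·m
Load 3 — triangular load w₀=6 kN/m (0→w₀ over full span):
  R_A = 3w₀L/20 = 3·6·6/20 = 27/5 kN
  M_A = w₀L²/30 = 6·6²/30 = 36/5 kN·m
  R_B = 7w₀L/20 = 7·6·6/20 = 63/5 kN
  M_B = -w₀L²/20 = -6·6²/20 = -54/5 kN·m
Superposition: R_A = 1963/45 kN, M_A = 688/15 kN·m, R_B = 2222/45 kN, M_B = -722/15 kN·m

R_A = 1963/45 kN, M_A = 688/15 kN·m, R_B = 2222/45 kN, M_B = -722/15 kN·m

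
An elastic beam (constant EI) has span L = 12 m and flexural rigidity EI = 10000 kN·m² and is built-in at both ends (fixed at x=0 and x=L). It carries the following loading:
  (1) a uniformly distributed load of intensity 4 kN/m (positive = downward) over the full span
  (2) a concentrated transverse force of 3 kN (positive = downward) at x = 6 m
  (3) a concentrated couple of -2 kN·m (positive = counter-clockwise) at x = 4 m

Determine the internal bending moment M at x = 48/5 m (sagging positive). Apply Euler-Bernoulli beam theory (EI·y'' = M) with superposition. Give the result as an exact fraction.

M(48/5) = -443/150 kN·m

Load 1 — uniform load w=4 kN/m over full span:
  M_1 = wLx/2 - wL²/12 - wx²/2 = 4·12·(48/5)/2 - 4·12²/12 - 4·(48/5)²/2 = -48/25 kN·m
Load 2 — point force P=3 kN at a=6 m (b=L-a=6):
  M_2 = Pa²(a+3b)(L-x)/L³ - Pa²b/L²  [x>a] = 3·6²·(6+3·6)·(12-(48/5))/12³ - 3·6²·6/12² = -9/10 kN·m
Load 3 — applied couple M₀=-2 kN·m at a=4 m (b=L-a=8):
  M_3 = R_Ax - M_A - M₀  [x>a] with R_A=-2/9, M_A=0 = (-2/9)·(48/5) - 0 - (-2) = -2/15 kN·m
Superposition: M = Σ M_i = -443/150 kN·m ≈ -2.953333 kN·m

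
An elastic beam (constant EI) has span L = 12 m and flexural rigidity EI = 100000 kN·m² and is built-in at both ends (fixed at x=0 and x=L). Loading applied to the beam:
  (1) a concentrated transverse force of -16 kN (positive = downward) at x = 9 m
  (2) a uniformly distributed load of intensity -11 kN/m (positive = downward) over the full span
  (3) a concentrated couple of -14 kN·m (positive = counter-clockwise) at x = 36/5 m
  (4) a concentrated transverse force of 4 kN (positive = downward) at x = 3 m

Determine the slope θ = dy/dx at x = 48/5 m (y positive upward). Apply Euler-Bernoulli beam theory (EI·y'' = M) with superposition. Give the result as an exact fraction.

Load 1 — point force P=-16 kN at a=9 m (b=L-a=3):
  θ_1 = Pa²(L-x)(2bL-(3b+a)(L-x))/(2L³EI)  [x>a] = (-16)·9²·(12-(48/5))·(2·3·12-(3·3+9)·(12-(48/5)))/(2·12³·100000) = -81/312500 rad
Load 2 — uniform load w=-11 kN/m over full span:
  θ_2 = -wx(L-x)(L-2x)/(12EI) = -(-11)·(48/5)·(12-(48/5))·(12-2·(48/5))/(12·100000) = -594/390625 rad
Load 3 — applied couple M₀=-14 kN·m at a=36/5 m (b=L-a=24/5):
  θ_3 = (R_Ax²/2 - M_Ax - M₀(x-a))/EI  [x>a] with R_A=-42/25, M_A=-112/25 = ((-42/25)·(48/5)²/2 - (-112/25)·(48/5) - (-14)·((48/5)-(36/5)))/100000 = -63/7812500 rad
Load 4 — point force P=4 kN at a=3 m (b=L-a=9):
  θ_4 = Pa²(L-x)(2bL-(3b+a)(L-x))/(2L³EI)  [x>a] = 4·3²·(12-(48/5))·(2·9·12-(3·9+3)·(12-(48/5)))/(2·12³·100000) = 9/250000 rad
Superposition: θ = Σ θ_i = -54747/31250000 rad ≈ -0.001752 rad

θ(48/5) = -54747/31250000 rad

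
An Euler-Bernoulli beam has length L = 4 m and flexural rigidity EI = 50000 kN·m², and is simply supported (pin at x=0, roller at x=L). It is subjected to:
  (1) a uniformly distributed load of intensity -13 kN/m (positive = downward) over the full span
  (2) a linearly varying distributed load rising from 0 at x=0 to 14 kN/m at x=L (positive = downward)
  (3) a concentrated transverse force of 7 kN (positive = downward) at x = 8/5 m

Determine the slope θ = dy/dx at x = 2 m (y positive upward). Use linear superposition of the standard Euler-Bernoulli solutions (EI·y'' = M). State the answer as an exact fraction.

θ(2) = -469/56250000 rad

Load 1 — uniform load w=-13 kN/m over full span:
  θ_1 = -w(L³-6Lx²+4x³)/(24EI) = -(-13)·(4³-6·4·2²+4·2³)/(24·50000) = 0 rad
Load 2 — triangular load w₀=14 kN/m (0→w₀ over full span):
  θ_2 = -w₀(7L⁴-30L²x²+15x⁴)/(360LEI) = -14·(7·4⁴-30·4²·2²+15·2⁴)/(360·4·50000) = -49/2250000 rad
Load 3 — point force P=7 kN at a=8/5 m (b=L-a=12/5):
  θ_3 = -Pa(2L²-6Lx+3x²+a²)/(6LEI)  [x>a] = -7·(8/5)·(2·4²-6·4·2+3·2²+(8/5)²)/(6·4·50000) = 21/1562500 rad
Superposition: θ = Σ θ_i = -469/56250000 rad ≈ -0.000008 rad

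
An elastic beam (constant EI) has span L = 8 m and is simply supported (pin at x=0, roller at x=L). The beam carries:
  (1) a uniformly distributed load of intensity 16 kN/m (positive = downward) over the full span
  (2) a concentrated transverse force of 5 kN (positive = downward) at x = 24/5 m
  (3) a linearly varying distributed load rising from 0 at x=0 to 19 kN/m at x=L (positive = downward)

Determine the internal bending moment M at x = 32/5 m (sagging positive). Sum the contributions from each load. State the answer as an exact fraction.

M(32/5) = 18136/125 kN·m

Load 1 — uniform load w=16 kN/m over full span:
  M_1 = wx(L-x)/2 = 16·(32/5)·(8-(32/5))/2 = 2048/25 kN·m
Load 2 — point force P=5 kN at a=24/5 m (b=L-a=16/5):
  M_2 = Pa(L-x)/L  [x>a] = 5·(24/5)·(8-(32/5))/8 = 24/5 kN·m
Load 3 — triangular load w₀=19 kN/m (0→w₀ over full span):
  M_3 = w₀Lx/6 - w₀x³/(6L) = 19·8·(32/5)/6 - 19·(32/5)³/(6·8) = 7296/125 kN·m
Superposition: M = Σ M_i = 18136/125 kN·m ≈ 145.088000 kN·m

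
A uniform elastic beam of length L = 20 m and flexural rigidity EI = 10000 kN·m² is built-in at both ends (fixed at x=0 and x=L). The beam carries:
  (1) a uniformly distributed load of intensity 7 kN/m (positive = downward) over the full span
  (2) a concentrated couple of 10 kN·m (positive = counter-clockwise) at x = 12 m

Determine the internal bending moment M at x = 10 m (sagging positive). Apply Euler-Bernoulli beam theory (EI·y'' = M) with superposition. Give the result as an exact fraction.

M(10) = 362/3 kN·m

Load 1 — uniform load w=7 kN/m over full span:
  M_1 = wLx/2 - wL²/12 - wx²/2 = 7·20·10/2 - 7·20²/12 - 7·10²/2 = 350/3 kN·m
Load 2 — applied couple M₀=10 kN·m at a=12 m (b=L-a=8):
  M_2 = R_Ax - M_A  [x≤a] with R_A=18/25, M_A=16/5 = (18/25)·10 - (16/5) = 4 kN·m
Superposition: M = Σ M_i = 362/3 kN·m ≈ 120.666667 kN·m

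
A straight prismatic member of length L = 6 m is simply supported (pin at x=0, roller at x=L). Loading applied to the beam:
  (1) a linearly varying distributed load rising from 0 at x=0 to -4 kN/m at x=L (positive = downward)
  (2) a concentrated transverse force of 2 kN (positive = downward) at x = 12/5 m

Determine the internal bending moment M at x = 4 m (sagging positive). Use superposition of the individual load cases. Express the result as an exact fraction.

M(4) = -328/45 kN·m

Load 1 — triangular load w₀=-4 kN/m (0→w₀ over full span):
  M_1 = w₀Lx/6 - w₀x³/(6L) = (-4)·6·4/6 - (-4)·4³/(6·6) = -80/9 kN·m
Load 2 — point force P=2 kN at a=12/5 m (b=L-a=18/5):
  M_2 = Pa(L-x)/L  [x>a] = 2·(12/5)·(6-4)/6 = 8/5 kN·m
Superposition: M = Σ M_i = -328/45 kN·m ≈ -7.288889 kN·m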